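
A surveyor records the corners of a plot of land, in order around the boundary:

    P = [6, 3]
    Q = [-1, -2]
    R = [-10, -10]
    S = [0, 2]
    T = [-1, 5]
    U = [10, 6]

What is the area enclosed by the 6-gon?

Apply the shoelace (surveyor's) formula: 2A = Σ (x_i·y_{i+1} − x_{i+1}·y_i), indices taken mod 6.
Σ = (-9) + (-10) + (-20) + (2) + (-56) + (-6) = -99
Area = |Σ|/2 = 49.5.

49.5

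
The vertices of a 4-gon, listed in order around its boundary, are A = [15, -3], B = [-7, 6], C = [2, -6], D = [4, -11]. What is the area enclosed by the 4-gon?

Apply the shoelace formula: 2A = Σ (x_i·y_{i+1} − x_{i+1}·y_i), indices taken mod 4.
Σ = (69) + (30) + (2) + (153) = 254
Area = |Σ|/2 = 127.

127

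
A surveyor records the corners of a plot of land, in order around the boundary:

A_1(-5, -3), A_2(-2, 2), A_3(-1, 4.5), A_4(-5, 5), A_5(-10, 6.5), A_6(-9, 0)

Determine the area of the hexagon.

48.75

Apply the shoelace formula: 2A = Σ (x_i·y_{i+1} − x_{i+1}·y_i), indices taken mod 6.
A_1→A_2: (-5)(2) − (-2)(-3) = -16
A_2→A_3: (-2)(4.5) − (-1)(2) = -7
A_3→A_4: (-1)(5) − (-5)(4.5) = 17.5
A_4→A_5: (-5)(6.5) − (-10)(5) = 17.5
A_5→A_6: (-10)(0) − (-9)(6.5) = 58.5
A_6→A_1: (-9)(-3) − (-5)(0) = 27
Σ = 97.5
Area = |Σ|/2 = 48.75.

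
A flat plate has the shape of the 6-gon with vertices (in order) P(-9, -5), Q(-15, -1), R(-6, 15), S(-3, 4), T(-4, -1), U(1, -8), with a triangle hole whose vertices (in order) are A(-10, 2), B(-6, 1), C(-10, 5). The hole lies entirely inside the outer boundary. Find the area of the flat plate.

Outer boundary:
Apply the shoelace (surveyor's) formula: 2A = Σ (x_i·y_{i+1} − x_{i+1}·y_i), indices taken mod 6.
Σ = (-66) + (-231) + (21) + (19) + (33) + (-77) = -301
Area = |Σ|/2 = 150.5.
Hole:
Apply the surveyor's formula: 2A = Σ (x_i·y_{i+1} − x_{i+1}·y_i), indices taken mod 3.
A→B: (-10)(1) − (-6)(2) = 2
B→C: (-6)(5) − (-10)(1) = -20
C→A: (-10)(2) − (-10)(5) = 30
Σ = 12
Area = |Σ|/2 = 6.
Net area = 150.5 − 6 = 144.5.

144.5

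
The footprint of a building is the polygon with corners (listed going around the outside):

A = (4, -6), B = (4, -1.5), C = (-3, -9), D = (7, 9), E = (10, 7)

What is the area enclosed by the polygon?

57.75

Apply the shoelace formula: 2A = Σ (x_i·y_{i+1} − x_{i+1}·y_i), indices taken mod 5.
A→B: (4)(-1.5) − (4)(-6) = 18
B→C: (4)(-9) − (-3)(-1.5) = -40.5
C→D: (-3)(9) − (7)(-9) = 36
D→E: (7)(7) − (10)(9) = -41
E→A: (10)(-6) − (4)(7) = -88
Σ = -115.5
Area = |Σ|/2 = 57.75.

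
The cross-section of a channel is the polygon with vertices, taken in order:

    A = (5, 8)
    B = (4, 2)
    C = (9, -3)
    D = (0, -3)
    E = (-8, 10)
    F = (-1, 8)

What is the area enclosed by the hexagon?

102.5

Σ = (-22) + (-30) + (-27) + (-24) + (-54) + (-48) = -205
Area = |Σ|/2 = 102.5.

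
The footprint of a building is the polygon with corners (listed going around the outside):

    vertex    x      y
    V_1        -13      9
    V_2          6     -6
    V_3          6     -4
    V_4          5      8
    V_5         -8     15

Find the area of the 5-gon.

Apply the surveyor's formula: 2A = Σ (x_i·y_{i+1} − x_{i+1}·y_i), indices taken mod 5.
Σ = (24) + (12) + (68) + (139) + (123) = 366
Area = |Σ|/2 = 183.

183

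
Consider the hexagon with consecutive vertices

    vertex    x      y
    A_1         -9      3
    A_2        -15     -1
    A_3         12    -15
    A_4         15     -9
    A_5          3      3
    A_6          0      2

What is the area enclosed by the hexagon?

Apply the shoelace formula: 2A = Σ (x_i·y_{i+1} − x_{i+1}·y_i), indices taken mod 6.
Cross-terms: 54, 237, 117, 72, 6, 18  ⇒  Σ = 504
Area = |Σ|/2 = 252.

252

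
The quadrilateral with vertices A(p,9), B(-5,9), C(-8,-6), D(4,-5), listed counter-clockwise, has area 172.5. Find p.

7

Write out the shoelace sum; only the two edges meeting at A involve p:
2·Area = [(4·9 − p·(-5)) + (p·9 − (-5)·9)] + 166
       = 14·p + 247 = 345
⇒ p = 7.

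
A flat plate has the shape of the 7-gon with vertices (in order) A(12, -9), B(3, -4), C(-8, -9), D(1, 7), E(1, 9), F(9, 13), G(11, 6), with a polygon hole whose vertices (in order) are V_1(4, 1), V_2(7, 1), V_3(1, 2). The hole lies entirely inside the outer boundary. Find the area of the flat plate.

225

Outer boundary:
Apply the shoelace formula: 2A = Σ (x_i·y_{i+1} − x_{i+1}·y_i), indices taken mod 7.
Σ = (-21) + (-59) + (-47) + (2) + (-68) + (-89) + (-171) = -453
Area = |Σ|/2 = 226.5.
Hole:
Apply the shoelace (surveyor's) formula: 2A = Σ (x_i·y_{i+1} − x_{i+1}·y_i), indices taken mod 3.
Σ = (-3) + (13) + (-7) = 3
Area = |Σ|/2 = 1.5.
Net area = 226.5 − 1.5 = 225.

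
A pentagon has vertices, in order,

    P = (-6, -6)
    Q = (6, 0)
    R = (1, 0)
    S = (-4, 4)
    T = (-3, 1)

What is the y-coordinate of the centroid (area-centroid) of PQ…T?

Apply the shoelace formula. First the cross-terms c_i = x_i·y_{i+1} − x_{i+1}·y_i:
  36, 0, 4, 8, 24  ⇒  2A = 72, A = 36.
Then Σ (y_i + y_{i+1})·c_i = -280, so ȳ = -280 / (6·36) = -35/27.

-35/27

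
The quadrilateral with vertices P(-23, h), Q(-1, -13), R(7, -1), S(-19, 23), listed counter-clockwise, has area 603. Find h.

The doubled signed area Σ (x_i y_{i+1} − x_{i+1} y_i) is linear in h.
With h=0 it equals 1062; the coefficient of h is -18 (from the two edges through P).
So -18·h + 1062 = 2·603 = 1206 ⇒ h = -8.

-8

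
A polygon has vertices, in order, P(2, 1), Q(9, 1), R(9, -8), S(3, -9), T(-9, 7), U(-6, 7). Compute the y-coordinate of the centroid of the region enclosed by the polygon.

-66/41

Apply the shoelace formula. First the cross-terms c_i = x_i·y_{i+1} − x_{i+1}·y_i:
  -7, -81, -57, -60, -21, -20  ⇒  2A = -246, A = -123.
Then Σ (y_i + y_{i+1})·c_i = 1188, so ȳ = 1188 / (6·(-123)) = -66/41.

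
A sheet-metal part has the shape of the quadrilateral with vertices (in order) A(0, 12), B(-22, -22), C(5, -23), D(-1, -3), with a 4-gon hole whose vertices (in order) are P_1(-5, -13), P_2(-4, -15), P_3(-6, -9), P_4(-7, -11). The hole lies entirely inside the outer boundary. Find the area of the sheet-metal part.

411

Outer boundary:
Apply the shoelace formula: 2A = Σ (x_i·y_{i+1} − x_{i+1}·y_i), indices taken mod 4.
A→B: (0)(-22) − (-22)(12) = 264
B→C: (-22)(-23) − (5)(-22) = 616
C→D: (5)(-3) − (-1)(-23) = -38
D→A: (-1)(12) − (0)(-3) = -12
Σ = 830
Area = |Σ|/2 = 415.
Hole:
Apply the surveyor's formula: 2A = Σ (x_i·y_{i+1} − x_{i+1}·y_i), indices taken mod 4.
Σ = (23) + (-54) + (3) + (36) = 8
Area = |Σ|/2 = 4.
Net area = 415 − 4 = 411.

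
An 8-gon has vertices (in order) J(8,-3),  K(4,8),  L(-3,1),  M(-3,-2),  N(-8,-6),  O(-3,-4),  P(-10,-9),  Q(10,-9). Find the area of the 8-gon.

J→K: (8)(8) − (4)(-3) = 76
K→L: (4)(1) − (-3)(8) = 28
L→M: (-3)(-2) − (-3)(1) = 9
M→N: (-3)(-6) − (-8)(-2) = 2
N→O: (-8)(-4) − (-3)(-6) = 14
O→P: (-3)(-9) − (-10)(-4) = -13
P→Q: (-10)(-9) − (10)(-9) = 180
Q→J: (10)(-3) − (8)(-9) = 42
Σ = 338
Area = |Σ|/2 = 169.

169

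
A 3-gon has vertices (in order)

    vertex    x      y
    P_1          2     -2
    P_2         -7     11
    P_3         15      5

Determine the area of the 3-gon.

116

Σ = (8) + (-200) + (-40) = -232
Area = |Σ|/2 = 116.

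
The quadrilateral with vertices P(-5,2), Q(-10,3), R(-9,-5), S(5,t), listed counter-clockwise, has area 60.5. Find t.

-1

The doubled signed area Σ (x_i y_{i+1} − x_{i+1} y_i) is linear in t.
With t=0 it equals 117; the coefficient of t is -4 (from the two edges through S).
So -4·t + 117 = 2·60.5 = 121 ⇒ t = -1.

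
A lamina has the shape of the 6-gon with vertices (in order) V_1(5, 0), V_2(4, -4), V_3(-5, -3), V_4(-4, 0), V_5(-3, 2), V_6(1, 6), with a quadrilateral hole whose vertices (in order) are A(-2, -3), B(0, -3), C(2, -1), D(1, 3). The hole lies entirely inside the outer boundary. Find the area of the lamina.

Outer boundary:
Apply the surveyor's formula: 2A = Σ (x_i·y_{i+1} − x_{i+1}·y_i), indices taken mod 6.
V_1→V_2: (5)(-4) − (4)(0) = -20
V_2→V_3: (4)(-3) − (-5)(-4) = -32
V_3→V_4: (-5)(0) − (-4)(-3) = -12
V_4→V_5: (-4)(2) − (-3)(0) = -8
V_5→V_6: (-3)(6) − (1)(2) = -20
V_6→V_1: (1)(0) − (5)(6) = -30
Σ = -122
Area = |Σ|/2 = 61.
Hole:
Apply the shoelace formula: 2A = Σ (x_i·y_{i+1} − x_{i+1}·y_i), indices taken mod 4.
A→B: (-2)(-3) − (0)(-3) = 6
B→C: (0)(-1) − (2)(-3) = 6
C→D: (2)(3) − (1)(-1) = 7
D→A: (1)(-3) − (-2)(3) = 3
Σ = 22
Area = |Σ|/2 = 11.
Net area = 61 − 11 = 50.

50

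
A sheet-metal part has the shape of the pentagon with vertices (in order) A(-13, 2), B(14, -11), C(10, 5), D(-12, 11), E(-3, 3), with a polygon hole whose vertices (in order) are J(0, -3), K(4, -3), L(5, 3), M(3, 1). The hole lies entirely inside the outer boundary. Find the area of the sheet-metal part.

234.5

Outer boundary:
Apply the shoelace formula: 2A = Σ (x_i·y_{i+1} − x_{i+1}·y_i), indices taken mod 5.
A→B: (-13)(-11) − (14)(2) = 115
B→C: (14)(5) − (10)(-11) = 180
C→D: (10)(11) − (-12)(5) = 170
D→E: (-12)(3) − (-3)(11) = -3
E→A: (-3)(2) − (-13)(3) = 33
Σ = 495
Area = |Σ|/2 = 247.5.
Hole:
Apply Gauss's area formula: 2A = Σ (x_i·y_{i+1} − x_{i+1}·y_i), indices taken mod 4.
Σ = (12) + (27) + (-4) + (-9) = 26
Area = |Σ|/2 = 13.
Net area = 247.5 − 13 = 234.5.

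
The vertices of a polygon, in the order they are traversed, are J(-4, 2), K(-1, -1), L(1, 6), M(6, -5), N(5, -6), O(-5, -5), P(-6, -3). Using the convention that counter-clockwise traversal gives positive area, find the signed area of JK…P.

-72.5

Cross-terms: 6, -5, -41, -11, -55, -15, -24  ⇒  Σ = -145
Signed area = Σ/2 = -72.5 (negative ⇒ clockwise traversal).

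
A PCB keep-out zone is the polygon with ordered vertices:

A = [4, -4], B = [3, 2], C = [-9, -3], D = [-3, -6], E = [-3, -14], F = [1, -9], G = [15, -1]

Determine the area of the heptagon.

Apply the surveyor's formula: 2A = Σ (x_i·y_{i+1} − x_{i+1}·y_i), indices taken mod 7.
Σ = (20) + (9) + (45) + (24) + (41) + (134) + (-56) = 217
Area = |Σ|/2 = 108.5.

108.5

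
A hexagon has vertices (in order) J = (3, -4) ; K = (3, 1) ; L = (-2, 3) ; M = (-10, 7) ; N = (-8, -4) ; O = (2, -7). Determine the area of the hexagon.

Σ = (15) + (11) + (16) + (96) + (64) + (13) = 215
Area = |Σ|/2 = 107.5.

107.5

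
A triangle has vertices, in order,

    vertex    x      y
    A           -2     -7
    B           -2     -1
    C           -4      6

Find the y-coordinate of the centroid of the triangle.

-2/3

Apply the surveyor's formula. First the cross-terms c_i = x_i·y_{i+1} − x_{i+1}·y_i:
  -12, -16, 40  ⇒  2A = 12, A = 6.
Then Σ (y_i + y_{i+1})·c_i = -24, so ȳ = -24 / (6·6) = -2/3.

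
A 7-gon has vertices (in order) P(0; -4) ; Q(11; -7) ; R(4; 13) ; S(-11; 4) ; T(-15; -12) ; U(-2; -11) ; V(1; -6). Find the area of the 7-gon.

363

Apply the shoelace (surveyor's) formula: 2A = Σ (x_i·y_{i+1} − x_{i+1}·y_i), indices taken mod 7.
Σ = (44) + (171) + (159) + (192) + (141) + (23) + (-4) = 726
Area = |Σ|/2 = 363.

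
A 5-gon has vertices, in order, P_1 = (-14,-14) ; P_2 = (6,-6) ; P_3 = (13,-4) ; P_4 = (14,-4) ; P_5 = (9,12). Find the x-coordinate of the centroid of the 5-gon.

178/59

Apply the shoelace (surveyor's) formula. First the cross-terms c_i = x_i·y_{i+1} − x_{i+1}·y_i:
  168, 54, 4, 204, 42  ⇒  2A = 472, A = 236.
Then Σ (x_i + x_{i+1})·c_i = 4272, so x̄ = 4272 / (6·236) = 178/59.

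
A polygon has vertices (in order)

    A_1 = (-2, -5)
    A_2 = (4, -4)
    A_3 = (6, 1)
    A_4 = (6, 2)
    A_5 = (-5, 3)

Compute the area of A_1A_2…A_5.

60.5

Apply the shoelace (surveyor's) formula: 2A = Σ (x_i·y_{i+1} − x_{i+1}·y_i), indices taken mod 5.
A_1→A_2: (-2)(-4) − (4)(-5) = 28
A_2→A_3: (4)(1) − (6)(-4) = 28
A_3→A_4: (6)(2) − (6)(1) = 6
A_4→A_5: (6)(3) − (-5)(2) = 28
A_5→A_1: (-5)(-5) − (-2)(3) = 31
Σ = 121
Area = |Σ|/2 = 60.5.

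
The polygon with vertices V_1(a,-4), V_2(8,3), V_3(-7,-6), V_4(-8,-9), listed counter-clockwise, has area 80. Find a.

9

The doubled signed area Σ (x_i y_{i+1} − x_{i+1} y_i) is linear in a.
With a=0 it equals 52; the coefficient of a is 12 (from the two edges through V_1).
So 12·a + 52 = 2·80 = 160 ⇒ a = 9.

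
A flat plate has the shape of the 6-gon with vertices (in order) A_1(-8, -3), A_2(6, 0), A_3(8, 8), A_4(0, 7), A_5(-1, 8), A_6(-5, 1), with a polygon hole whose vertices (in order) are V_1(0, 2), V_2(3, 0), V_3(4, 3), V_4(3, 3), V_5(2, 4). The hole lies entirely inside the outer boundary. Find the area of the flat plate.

87.5

Outer boundary:
Apply the surveyor's formula: 2A = Σ (x_i·y_{i+1} − x_{i+1}·y_i), indices taken mod 6.
A_1→A_2: (-8)(0) − (6)(-3) = 18
A_2→A_3: (6)(8) − (8)(0) = 48
A_3→A_4: (8)(7) − (0)(8) = 56
A_4→A_5: (0)(8) − (-1)(7) = 7
A_5→A_6: (-1)(1) − (-5)(8) = 39
A_6→A_1: (-5)(-3) − (-8)(1) = 23
Σ = 191
Area = |Σ|/2 = 95.5.
Hole:
V_1→V_2: (0)(0) − (3)(2) = -6
V_2→V_3: (3)(3) − (4)(0) = 9
V_3→V_4: (4)(3) − (3)(3) = 3
V_4→V_5: (3)(4) − (2)(3) = 6
V_5→V_1: (2)(2) − (0)(4) = 4
Σ = 16
Area = |Σ|/2 = 8.
Net area = 95.5 − 8 = 87.5.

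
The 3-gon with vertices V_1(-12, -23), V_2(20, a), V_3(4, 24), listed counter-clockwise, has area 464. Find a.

13

Write out the shoelace sum; only the two edges meeting at V_2 involve a:
2·Area = [((-12)·a − 20·(-23)) + (20·24 − 4·a)] + 196
       = -16·a + 1136 = 928
⇒ a = 13.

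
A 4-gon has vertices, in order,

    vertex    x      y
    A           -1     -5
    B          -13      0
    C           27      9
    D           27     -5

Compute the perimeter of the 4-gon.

|AB| = √((-12)² + (5)²) = √169 = 13
|BC| = √((40)² + (9)²) = √1681 = 41
|CD| = √((0)² + (-14)²) = √196 = 14
|DA| = √((-28)² + (0)²) = √784 = 28
Perimeter = 13 + 41 + 14 + 28 = 96.

96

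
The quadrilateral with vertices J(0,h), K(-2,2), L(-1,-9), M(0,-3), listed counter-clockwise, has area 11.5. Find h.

0

The doubled signed area Σ (x_i y_{i+1} − x_{i+1} y_i) is linear in h.
With h=0 it equals 23; the coefficient of h is 2 (from the two edges through J).
So 2·h + 23 = 2·11.5 = 23 ⇒ h = 0.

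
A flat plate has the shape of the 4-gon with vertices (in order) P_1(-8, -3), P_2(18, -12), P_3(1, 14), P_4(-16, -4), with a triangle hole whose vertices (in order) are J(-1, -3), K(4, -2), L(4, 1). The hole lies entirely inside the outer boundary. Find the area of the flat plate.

317.5

Outer boundary:
Σ = (150) + (264) + (220) + (16) = 650
Area = |Σ|/2 = 325.
Hole:
Cross-terms: 14, 12, -11  ⇒  Σ = 15
Area = |Σ|/2 = 7.5.
Net area = 325 − 7.5 = 317.5.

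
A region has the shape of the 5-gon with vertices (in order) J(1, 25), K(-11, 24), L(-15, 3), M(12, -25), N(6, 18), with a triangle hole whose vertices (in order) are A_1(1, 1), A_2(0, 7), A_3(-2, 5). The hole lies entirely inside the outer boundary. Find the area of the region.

724.5

Outer boundary:
Apply the shoelace (surveyor's) formula: 2A = Σ (x_i·y_{i+1} − x_{i+1}·y_i), indices taken mod 5.
Σ = (299) + (327) + (339) + (366) + (132) = 1463
Area = |Σ|/2 = 731.5.
Hole:
Σ = (7) + (14) + (-7) = 14
Area = |Σ|/2 = 7.
Net area = 731.5 − 7 = 724.5.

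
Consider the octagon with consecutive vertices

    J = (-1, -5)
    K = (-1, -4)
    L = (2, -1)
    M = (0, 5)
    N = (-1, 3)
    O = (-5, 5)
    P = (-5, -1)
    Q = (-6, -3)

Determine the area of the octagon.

Apply Gauss's area formula: 2A = Σ (x_i·y_{i+1} − x_{i+1}·y_i), indices taken mod 8.
Σ = (-1) + (9) + (10) + (5) + (10) + (30) + (9) + (27) = 99
Area = |Σ|/2 = 49.5.

49.5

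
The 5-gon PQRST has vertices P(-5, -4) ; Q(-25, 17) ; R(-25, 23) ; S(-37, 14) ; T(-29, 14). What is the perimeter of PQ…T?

88

|PQ| = √((-20)² + (21)²) = √841 = 29
|QR| = √((0)² + (6)²) = √36 = 6
|RS| = √((-12)² + (-9)²) = √225 = 15
|ST| = √((8)² + (0)²) = √64 = 8
|TP| = √((24)² + (-18)²) = √900 = 30
Perimeter = 29 + 6 + 15 + 8 + 30 = 88.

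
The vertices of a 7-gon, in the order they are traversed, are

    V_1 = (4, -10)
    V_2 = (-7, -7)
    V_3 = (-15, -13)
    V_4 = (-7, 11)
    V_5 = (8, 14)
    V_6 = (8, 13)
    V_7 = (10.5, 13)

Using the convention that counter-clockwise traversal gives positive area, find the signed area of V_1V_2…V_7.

-375.75

Cross-terms: -98, -14, -256, -186, -8, -32.5, -157  ⇒  Σ = -751.5
Signed area = Σ/2 = -375.75 (negative ⇒ clockwise traversal).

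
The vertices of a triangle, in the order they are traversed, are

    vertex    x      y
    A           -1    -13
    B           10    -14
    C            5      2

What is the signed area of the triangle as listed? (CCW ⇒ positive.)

85.5

Σ = (144) + (90) + (-63) = 171
Signed area = Σ/2 = 85.5 (positive ⇒ counter-clockwise traversal).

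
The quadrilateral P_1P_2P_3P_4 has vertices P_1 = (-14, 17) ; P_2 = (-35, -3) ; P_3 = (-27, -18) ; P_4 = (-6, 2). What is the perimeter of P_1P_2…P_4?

|P_1P_2| = √((-21)² + (-20)²) = √841 = 29
|P_2P_3| = √((8)² + (-15)²) = √289 = 17
|P_3P_4| = √((21)² + (20)²) = √841 = 29
|P_4P_1| = √((-8)² + (15)²) = √289 = 17
Perimeter = 29 + 17 + 29 + 17 = 92.

92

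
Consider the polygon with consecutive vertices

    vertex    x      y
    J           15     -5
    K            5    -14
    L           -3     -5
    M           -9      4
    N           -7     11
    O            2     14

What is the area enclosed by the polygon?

Σ = (-185) + (-67) + (-57) + (-71) + (-120) + (-220) = -720
Area = |Σ|/2 = 360.

360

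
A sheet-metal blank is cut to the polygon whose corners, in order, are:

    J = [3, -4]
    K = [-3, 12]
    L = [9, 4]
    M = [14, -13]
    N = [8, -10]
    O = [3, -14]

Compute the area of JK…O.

178.5

Apply Gauss's area formula: 2A = Σ (x_i·y_{i+1} − x_{i+1}·y_i), indices taken mod 6.
Σ = (24) + (-120) + (-173) + (-36) + (-82) + (30) = -357
Area = |Σ|/2 = 178.5.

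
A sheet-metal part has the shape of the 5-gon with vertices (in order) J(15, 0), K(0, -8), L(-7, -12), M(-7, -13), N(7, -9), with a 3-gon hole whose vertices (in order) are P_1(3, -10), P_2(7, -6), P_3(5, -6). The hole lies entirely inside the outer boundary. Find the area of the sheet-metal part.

56

Outer boundary:
Apply the shoelace formula: 2A = Σ (x_i·y_{i+1} − x_{i+1}·y_i), indices taken mod 5.
Σ = (-120) + (-56) + (7) + (154) + (135) = 120
Area = |Σ|/2 = 60.
Hole:
Apply the shoelace (surveyor's) formula: 2A = Σ (x_i·y_{i+1} − x_{i+1}·y_i), indices taken mod 3.
Σ = (52) + (-12) + (-32) = 8
Area = |Σ|/2 = 4.
Net area = 60 − 4 = 56.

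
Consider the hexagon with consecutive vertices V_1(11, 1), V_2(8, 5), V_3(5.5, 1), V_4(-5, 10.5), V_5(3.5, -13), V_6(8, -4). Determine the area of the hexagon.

130.25

Apply the shoelace (surveyor's) formula: 2A = Σ (x_i·y_{i+1} − x_{i+1}·y_i), indices taken mod 6.
Σ = (47) + (-19.5) + (62.75) + (28.25) + (90) + (52) = 260.5
Area = |Σ|/2 = 130.25.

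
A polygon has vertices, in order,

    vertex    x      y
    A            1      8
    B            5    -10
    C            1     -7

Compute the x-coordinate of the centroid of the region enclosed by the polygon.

Apply the shoelace (surveyor's) formula. First the cross-terms c_i = x_i·y_{i+1} − x_{i+1}·y_i:
  -50, -25, 15  ⇒  2A = -60, A = -30.
Then Σ (x_i + x_{i+1})·c_i = -420, so x̄ = -420 / (6·(-30)) = 7/3.

7/3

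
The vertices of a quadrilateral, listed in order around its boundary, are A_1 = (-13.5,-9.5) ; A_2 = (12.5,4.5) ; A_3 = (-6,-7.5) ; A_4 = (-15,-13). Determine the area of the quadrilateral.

38.125

Σ = (58) + (-66.75) + (-34.5) + (-33) = -76.25
Area = |Σ|/2 = 38.125.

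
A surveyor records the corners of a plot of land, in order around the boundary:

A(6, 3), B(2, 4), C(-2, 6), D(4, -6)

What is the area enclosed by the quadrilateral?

37

Σ = (18) + (20) + (-12) + (48) = 74
Area = |Σ|/2 = 37.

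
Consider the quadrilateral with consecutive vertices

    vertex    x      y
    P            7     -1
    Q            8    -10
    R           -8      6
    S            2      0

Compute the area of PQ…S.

54

P→Q: (7)(-10) − (8)(-1) = -62
Q→R: (8)(6) − (-8)(-10) = -32
R→S: (-8)(0) − (2)(6) = -12
S→P: (2)(-1) − (7)(0) = -2
Σ = -108
Area = |Σ|/2 = 54.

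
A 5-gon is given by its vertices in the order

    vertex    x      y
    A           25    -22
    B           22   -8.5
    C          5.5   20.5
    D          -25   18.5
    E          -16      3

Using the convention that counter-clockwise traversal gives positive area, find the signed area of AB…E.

940.75

Apply the shoelace (surveyor's) formula: 2A = Σ (x_i·y_{i+1} − x_{i+1}·y_i), indices taken mod 5.
Σ = (271.5) + (497.75) + (614.25) + (221) + (277) = 1881.5
Signed area = Σ/2 = 940.75 (positive ⇒ counter-clockwise traversal).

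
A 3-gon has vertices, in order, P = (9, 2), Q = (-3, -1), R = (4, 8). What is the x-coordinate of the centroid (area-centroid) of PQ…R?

10/3

Apply the shoelace (surveyor's) formula. First the cross-terms c_i = x_i·y_{i+1} − x_{i+1}·y_i:
  -3, -20, -64  ⇒  2A = -87, A = -43.5.
Then Σ (x_i + x_{i+1})·c_i = -870, so x̄ = -870 / (6·(-43.5)) = 10/3.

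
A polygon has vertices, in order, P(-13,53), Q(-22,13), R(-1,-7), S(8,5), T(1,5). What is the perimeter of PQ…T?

|PQ| = √((-9)² + (-40)²) = √1681 = 41
|QR| = √((21)² + (-20)²) = √841 = 29
|RS| = √((9)² + (12)²) = √225 = 15
|ST| = √((-7)² + (0)²) = √49 = 7
|TP| = √((-14)² + (48)²) = √2500 = 50
Perimeter = 41 + 29 + 15 + 7 + 50 = 142.

142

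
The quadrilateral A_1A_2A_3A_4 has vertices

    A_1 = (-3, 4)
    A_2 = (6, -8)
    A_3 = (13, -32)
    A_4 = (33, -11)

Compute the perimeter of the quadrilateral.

108

|A_1A_2| = √((9)² + (-12)²) = √225 = 15
|A_2A_3| = √((7)² + (-24)²) = √625 = 25
|A_3A_4| = √((20)² + (21)²) = √841 = 29
|A_4A_1| = √((-36)² + (15)²) = √1521 = 39
Perimeter = 15 + 25 + 29 + 39 = 108.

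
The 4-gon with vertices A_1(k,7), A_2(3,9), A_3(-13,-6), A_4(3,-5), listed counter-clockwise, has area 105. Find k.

2

Write out the shoelace sum; only the two edges meeting at A_1 involve k:
2·Area = [(3·7 − k·(-5)) + (k·9 − 3·7)] + 182
       = 14·k + 182 = 210
⇒ k = 2.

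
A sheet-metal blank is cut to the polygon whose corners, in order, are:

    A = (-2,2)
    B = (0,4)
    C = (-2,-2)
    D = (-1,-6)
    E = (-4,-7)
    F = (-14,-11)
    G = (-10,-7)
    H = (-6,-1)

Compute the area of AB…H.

A→B: (-2)(4) − (0)(2) = -8
B→C: (0)(-2) − (-2)(4) = 8
C→D: (-2)(-6) − (-1)(-2) = 10
D→E: (-1)(-7) − (-4)(-6) = -17
E→F: (-4)(-11) − (-14)(-7) = -54
F→G: (-14)(-7) − (-10)(-11) = -12
G→H: (-10)(-1) − (-6)(-7) = -32
H→A: (-6)(2) − (-2)(-1) = -14
Σ = -119
Area = |Σ|/2 = 59.5.

59.5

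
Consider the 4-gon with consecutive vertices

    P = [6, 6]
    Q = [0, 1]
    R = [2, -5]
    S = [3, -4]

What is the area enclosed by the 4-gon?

Apply the shoelace formula: 2A = Σ (x_i·y_{i+1} − x_{i+1}·y_i), indices taken mod 4.
Cross-terms: 6, -2, 7, 42  ⇒  Σ = 53
Area = |Σ|/2 = 26.5.

26.5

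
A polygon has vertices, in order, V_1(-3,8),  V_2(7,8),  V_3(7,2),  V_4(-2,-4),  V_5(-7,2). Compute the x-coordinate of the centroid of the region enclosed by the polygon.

20/57

Apply the shoelace formula. First the cross-terms c_i = x_i·y_{i+1} − x_{i+1}·y_i:
  -80, -42, -24, -32, -50  ⇒  2A = -228, A = -114.
Then Σ (x_i + x_{i+1})·c_i = -240, so x̄ = -240 / (6·(-114)) = 20/57.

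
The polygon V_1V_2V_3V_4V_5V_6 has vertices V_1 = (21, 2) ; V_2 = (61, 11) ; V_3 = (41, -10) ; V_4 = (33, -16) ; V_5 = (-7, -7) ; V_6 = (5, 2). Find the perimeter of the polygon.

|V_1V_2| = √((40)² + (9)²) = √1681 = 41
|V_2V_3| = √((-20)² + (-21)²) = √841 = 29
|V_3V_4| = √((-8)² + (-6)²) = √100 = 10
|V_4V_5| = √((-40)² + (9)²) = √1681 = 41
|V_5V_6| = √((12)² + (9)²) = √225 = 15
|V_6V_1| = √((16)² + (0)²) = √256 = 16
Perimeter = 41 + 29 + 10 + 41 + 15 + 16 = 152.

152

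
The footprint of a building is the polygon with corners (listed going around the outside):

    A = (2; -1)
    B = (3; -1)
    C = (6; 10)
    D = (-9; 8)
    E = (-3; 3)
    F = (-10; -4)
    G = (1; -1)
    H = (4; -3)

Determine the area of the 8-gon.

115.5

Apply the surveyor's formula: 2A = Σ (x_i·y_{i+1} − x_{i+1}·y_i), indices taken mod 8.
Σ = (1) + (36) + (138) + (-3) + (42) + (14) + (1) + (2) = 231
Area = |Σ|/2 = 115.5.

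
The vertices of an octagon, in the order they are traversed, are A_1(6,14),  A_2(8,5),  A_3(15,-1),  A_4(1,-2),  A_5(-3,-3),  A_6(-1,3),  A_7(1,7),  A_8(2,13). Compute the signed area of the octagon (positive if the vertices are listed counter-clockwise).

-138

Σ = (-82) + (-83) + (-29) + (-9) + (-12) + (-10) + (-1) + (-50) = -276
Signed area = Σ/2 = -138 (negative ⇒ clockwise traversal).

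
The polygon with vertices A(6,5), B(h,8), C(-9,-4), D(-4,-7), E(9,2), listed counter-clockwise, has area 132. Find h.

-1

Write out the shoelace sum; only the two edges meeting at B involve h:
2·Area = [(6·8 − h·5) + (h·(-4) − (-9)·8)] + 135
       = -9·h + 255 = 264
⇒ h = -1.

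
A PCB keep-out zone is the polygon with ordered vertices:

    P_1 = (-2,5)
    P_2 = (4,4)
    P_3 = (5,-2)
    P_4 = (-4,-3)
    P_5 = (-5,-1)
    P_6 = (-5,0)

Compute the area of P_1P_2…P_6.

60

Apply the surveyor's formula: 2A = Σ (x_i·y_{i+1} − x_{i+1}·y_i), indices taken mod 6.
P_1→P_2: (-2)(4) − (4)(5) = -28
P_2→P_3: (4)(-2) − (5)(4) = -28
P_3→P_4: (5)(-3) − (-4)(-2) = -23
P_4→P_5: (-4)(-1) − (-5)(-3) = -11
P_5→P_6: (-5)(0) − (-5)(-1) = -5
P_6→P_1: (-5)(5) − (-2)(0) = -25
Σ = -120
Area = |Σ|/2 = 60.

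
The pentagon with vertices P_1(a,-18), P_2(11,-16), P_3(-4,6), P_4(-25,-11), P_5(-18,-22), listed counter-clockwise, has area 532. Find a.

The doubled signed area Σ (x_i y_{i+1} − x_{i+1} y_i) is linear in a.
With a=0 it equals 1070; the coefficient of a is 6 (from the two edges through P_1).
So 6·a + 1070 = 2·532 = 1064 ⇒ a = -1.

-1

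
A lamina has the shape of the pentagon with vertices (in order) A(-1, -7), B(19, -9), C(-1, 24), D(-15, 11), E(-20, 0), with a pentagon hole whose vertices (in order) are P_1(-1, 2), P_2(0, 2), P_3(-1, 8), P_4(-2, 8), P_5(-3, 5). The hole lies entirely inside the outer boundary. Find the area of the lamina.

638.5

Outer boundary:
Apply the shoelace (surveyor's) formula: 2A = Σ (x_i·y_{i+1} − x_{i+1}·y_i), indices taken mod 5.
Σ = (142) + (447) + (349) + (220) + (140) = 1298
Area = |Σ|/2 = 649.
Hole:
Apply the shoelace formula: 2A = Σ (x_i·y_{i+1} − x_{i+1}·y_i), indices taken mod 5.
Σ = (-2) + (2) + (8) + (14) + (-1) = 21
Area = |Σ|/2 = 10.5.
Net area = 649 − 10.5 = 638.5.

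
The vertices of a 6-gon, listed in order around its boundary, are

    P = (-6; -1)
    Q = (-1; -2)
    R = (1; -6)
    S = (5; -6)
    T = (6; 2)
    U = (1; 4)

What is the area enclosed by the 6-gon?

67

P→Q: (-6)(-2) − (-1)(-1) = 11
Q→R: (-1)(-6) − (1)(-2) = 8
R→S: (1)(-6) − (5)(-6) = 24
S→T: (5)(2) − (6)(-6) = 46
T→U: (6)(4) − (1)(2) = 22
U→P: (1)(-1) − (-6)(4) = 23
Σ = 134
Area = |Σ|/2 = 67.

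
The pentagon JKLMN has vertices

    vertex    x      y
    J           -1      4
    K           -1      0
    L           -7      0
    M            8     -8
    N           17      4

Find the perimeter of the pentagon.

|JK| = √((0)² + (-4)²) = √16 = 4
|KL| = √((-6)² + (0)²) = √36 = 6
|LM| = √((15)² + (-8)²) = √289 = 17
|MN| = √((9)² + (12)²) = √225 = 15
|NJ| = √((-18)² + (0)²) = √324 = 18
Perimeter = 4 + 6 + 17 + 15 + 18 = 60.

60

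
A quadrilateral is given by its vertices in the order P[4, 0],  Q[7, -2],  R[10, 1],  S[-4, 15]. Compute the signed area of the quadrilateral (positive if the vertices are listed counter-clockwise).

Apply Gauss's area formula: 2A = Σ (x_i·y_{i+1} − x_{i+1}·y_i), indices taken mod 4.
P→Q: (4)(-2) − (7)(0) = -8
Q→R: (7)(1) − (10)(-2) = 27
R→S: (10)(15) − (-4)(1) = 154
S→P: (-4)(0) − (4)(15) = -60
Σ = 113
Signed area = Σ/2 = 56.5 (positive ⇒ counter-clockwise traversal).

56.5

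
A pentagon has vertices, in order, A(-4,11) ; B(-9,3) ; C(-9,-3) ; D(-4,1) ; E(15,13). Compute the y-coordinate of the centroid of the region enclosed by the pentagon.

553/81

Apply the surveyor's formula. First the cross-terms c_i = x_i·y_{i+1} − x_{i+1}·y_i:
  87, 54, -21, -67, 217  ⇒  2A = 270, A = 135.
Then Σ (y_i + y_{i+1})·c_i = 5530, so ȳ = 5530 / (6·135) = 553/81.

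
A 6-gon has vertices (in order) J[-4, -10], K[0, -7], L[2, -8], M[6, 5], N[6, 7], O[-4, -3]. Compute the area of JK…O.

75

Σ = (28) + (14) + (58) + (12) + (10) + (28) = 150
Area = |Σ|/2 = 75.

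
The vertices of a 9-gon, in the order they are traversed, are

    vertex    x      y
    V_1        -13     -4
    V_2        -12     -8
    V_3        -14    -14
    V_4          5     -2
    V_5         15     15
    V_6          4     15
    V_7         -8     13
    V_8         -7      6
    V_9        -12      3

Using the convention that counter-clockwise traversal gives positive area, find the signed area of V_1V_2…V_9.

416.5

V_1→V_2: (-13)(-8) − (-12)(-4) = 56
V_2→V_3: (-12)(-14) − (-14)(-8) = 56
V_3→V_4: (-14)(-2) − (5)(-14) = 98
V_4→V_5: (5)(15) − (15)(-2) = 105
V_5→V_6: (15)(15) − (4)(15) = 165
V_6→V_7: (4)(13) − (-8)(15) = 172
V_7→V_8: (-8)(6) − (-7)(13) = 43
V_8→V_9: (-7)(3) − (-12)(6) = 51
V_9→V_1: (-12)(-4) − (-13)(3) = 87
Σ = 833
Signed area = Σ/2 = 416.5 (positive ⇒ counter-clockwise traversal).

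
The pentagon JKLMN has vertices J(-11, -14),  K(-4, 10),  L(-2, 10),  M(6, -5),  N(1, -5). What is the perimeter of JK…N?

64

|JK| = √((7)² + (24)²) = √625 = 25
|KL| = √((2)² + (0)²) = √4 = 2
|LM| = √((8)² + (-15)²) = √289 = 17
|MN| = √((-5)² + (0)²) = √25 = 5
|NJ| = √((-12)² + (-9)²) = √225 = 15
Perimeter = 25 + 2 + 17 + 5 + 15 = 64.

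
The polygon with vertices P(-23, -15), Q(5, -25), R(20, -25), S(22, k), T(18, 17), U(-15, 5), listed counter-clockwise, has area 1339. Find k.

Write out the shoelace sum; only the two edges meeting at S involve k:
2·Area = [(20·k − 22·(-25)) + (22·17 − 18·k)] + 1710
       = 2·k + 2634 = 2678
⇒ k = 22.

22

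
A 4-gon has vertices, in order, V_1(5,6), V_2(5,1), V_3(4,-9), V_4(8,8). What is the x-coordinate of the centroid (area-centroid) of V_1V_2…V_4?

661/114

Apply the shoelace (surveyor's) formula. First the cross-terms c_i = x_i·y_{i+1} − x_{i+1}·y_i:
  -25, -49, 104, 8  ⇒  2A = 38, A = 19.
Then Σ (x_i + x_{i+1})·c_i = 661, so x̄ = 661 / (6·19) = 661/114.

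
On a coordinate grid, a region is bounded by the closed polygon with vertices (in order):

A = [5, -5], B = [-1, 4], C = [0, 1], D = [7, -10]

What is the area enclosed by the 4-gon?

Σ = (15) + (-1) + (-7) + (15) = 22
Area = |Σ|/2 = 11.

11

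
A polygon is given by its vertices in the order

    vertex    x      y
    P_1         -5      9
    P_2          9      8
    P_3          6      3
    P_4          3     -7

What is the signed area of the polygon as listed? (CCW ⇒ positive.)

-100.5

Σ = (-121) + (-21) + (-51) + (-8) = -201
Signed area = Σ/2 = -100.5 (negative ⇒ clockwise traversal).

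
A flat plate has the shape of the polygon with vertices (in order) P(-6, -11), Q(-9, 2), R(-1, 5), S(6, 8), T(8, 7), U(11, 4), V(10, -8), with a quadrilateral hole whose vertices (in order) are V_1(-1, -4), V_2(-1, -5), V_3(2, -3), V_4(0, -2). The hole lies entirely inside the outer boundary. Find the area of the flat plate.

268.5

Outer boundary:
Σ = (-111) + (-43) + (-38) + (-22) + (-45) + (-128) + (-158) = -545
Area = |Σ|/2 = 272.5.
Hole:
Apply Gauss's area formula: 2A = Σ (x_i·y_{i+1} − x_{i+1}·y_i), indices taken mod 4.
Cross-terms: 1, 13, -4, -2  ⇒  Σ = 8
Area = |Σ|/2 = 4.
Net area = 272.5 − 4 = 268.5.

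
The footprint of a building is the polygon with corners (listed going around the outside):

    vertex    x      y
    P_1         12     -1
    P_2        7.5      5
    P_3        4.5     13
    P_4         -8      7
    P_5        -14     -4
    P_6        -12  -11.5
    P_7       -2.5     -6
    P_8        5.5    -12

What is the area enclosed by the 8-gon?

Σ = (67.5) + (75) + (135.5) + (130) + (113) + (43.25) + (63) + (138.5) = 765.75
Area = |Σ|/2 = 382.875.

382.875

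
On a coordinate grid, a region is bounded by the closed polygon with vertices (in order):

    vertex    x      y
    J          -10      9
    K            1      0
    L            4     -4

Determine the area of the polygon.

J→K: (-10)(0) − (1)(9) = -9
K→L: (1)(-4) − (4)(0) = -4
L→J: (4)(9) − (-10)(-4) = -4
Σ = -17
Area = |Σ|/2 = 8.5.

8.5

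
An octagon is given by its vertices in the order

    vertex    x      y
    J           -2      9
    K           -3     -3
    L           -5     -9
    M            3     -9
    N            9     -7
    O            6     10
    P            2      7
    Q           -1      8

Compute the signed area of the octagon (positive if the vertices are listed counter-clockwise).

Apply the surveyor's formula: 2A = Σ (x_i·y_{i+1} − x_{i+1}·y_i), indices taken mod 8.
Σ = (33) + (12) + (72) + (60) + (132) + (22) + (23) + (7) = 361
Signed area = Σ/2 = 180.5 (positive ⇒ counter-clockwise traversal).

180.5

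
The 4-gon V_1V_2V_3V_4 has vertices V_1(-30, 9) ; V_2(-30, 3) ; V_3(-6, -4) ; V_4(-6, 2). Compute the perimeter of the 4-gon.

|V_1V_2| = √((0)² + (-6)²) = √36 = 6
|V_2V_3| = √((24)² + (-7)²) = √625 = 25
|V_3V_4| = √((0)² + (6)²) = √36 = 6
|V_4V_1| = √((-24)² + (7)²) = √625 = 25
Perimeter = 6 + 25 + 6 + 25 = 62.

62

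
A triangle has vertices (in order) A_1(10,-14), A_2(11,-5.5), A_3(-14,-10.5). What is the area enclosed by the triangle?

Apply the shoelace (surveyor's) formula: 2A = Σ (x_i·y_{i+1} − x_{i+1}·y_i), indices taken mod 3.
Σ = (99) + (-192.5) + (301) = 207.5
Area = |Σ|/2 = 103.75.

103.75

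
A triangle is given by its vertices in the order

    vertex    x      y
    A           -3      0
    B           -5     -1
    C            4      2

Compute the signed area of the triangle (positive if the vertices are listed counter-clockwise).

1.5

Apply the shoelace formula: 2A = Σ (x_i·y_{i+1} − x_{i+1}·y_i), indices taken mod 3.
Cross-terms: 3, -6, 6  ⇒  Σ = 3
Signed area = Σ/2 = 1.5 (positive ⇒ counter-clockwise traversal).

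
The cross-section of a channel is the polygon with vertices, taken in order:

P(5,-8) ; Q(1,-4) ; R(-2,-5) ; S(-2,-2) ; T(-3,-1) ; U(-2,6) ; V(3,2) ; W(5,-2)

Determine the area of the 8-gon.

61.5

Apply the shoelace (surveyor's) formula: 2A = Σ (x_i·y_{i+1} − x_{i+1}·y_i), indices taken mod 8.
Σ = (-12) + (-13) + (-6) + (-4) + (-20) + (-22) + (-16) + (-30) = -123
Area = |Σ|/2 = 61.5.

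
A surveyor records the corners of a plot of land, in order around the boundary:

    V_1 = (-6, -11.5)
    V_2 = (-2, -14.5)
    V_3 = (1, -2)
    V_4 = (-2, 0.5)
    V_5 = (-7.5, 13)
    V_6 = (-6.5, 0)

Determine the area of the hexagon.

Apply Gauss's area formula: 2A = Σ (x_i·y_{i+1} − x_{i+1}·y_i), indices taken mod 6.
Σ = (64) + (18.5) + (-3.5) + (-22.25) + (84.5) + (74.75) = 216
Area = |Σ|/2 = 108.

108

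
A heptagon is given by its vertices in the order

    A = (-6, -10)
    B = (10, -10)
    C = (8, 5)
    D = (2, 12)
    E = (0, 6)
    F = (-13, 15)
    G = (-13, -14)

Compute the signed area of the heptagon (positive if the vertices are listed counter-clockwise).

444.5

Apply the shoelace formula: 2A = Σ (x_i·y_{i+1} − x_{i+1}·y_i), indices taken mod 7.
A→B: (-6)(-10) − (10)(-10) = 160
B→C: (10)(5) − (8)(-10) = 130
C→D: (8)(12) − (2)(5) = 86
D→E: (2)(6) − (0)(12) = 12
E→F: (0)(15) − (-13)(6) = 78
F→G: (-13)(-14) − (-13)(15) = 377
G→A: (-13)(-10) − (-6)(-14) = 46
Σ = 889
Signed area = Σ/2 = 444.5 (positive ⇒ counter-clockwise traversal).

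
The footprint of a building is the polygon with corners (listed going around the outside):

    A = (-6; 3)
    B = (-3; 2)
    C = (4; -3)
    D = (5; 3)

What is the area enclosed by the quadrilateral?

Apply the surveyor's formula: 2A = Σ (x_i·y_{i+1} − x_{i+1}·y_i), indices taken mod 4.
Σ = (-3) + (1) + (27) + (33) = 58
Area = |Σ|/2 = 29.

29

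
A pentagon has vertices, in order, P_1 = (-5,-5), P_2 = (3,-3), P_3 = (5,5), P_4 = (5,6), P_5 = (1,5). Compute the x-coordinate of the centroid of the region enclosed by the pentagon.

Apply Gauss's area formula. First the cross-terms c_i = x_i·y_{i+1} − x_{i+1}·y_i:
  30, 30, 5, 19, 20  ⇒  2A = 104, A = 52.
Then Σ (x_i + x_{i+1})·c_i = 264, so x̄ = 264 / (6·52) = 11/13.

11/13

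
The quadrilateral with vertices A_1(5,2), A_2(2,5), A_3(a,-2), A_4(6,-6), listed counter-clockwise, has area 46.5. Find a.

-2

Write out the shoelace sum; only the two edges meeting at A_3 involve a:
2·Area = [(2·(-2) − a·5) + (a·(-6) − 6·(-2))] + 63
       = -11·a + 71 = 93
⇒ a = -2.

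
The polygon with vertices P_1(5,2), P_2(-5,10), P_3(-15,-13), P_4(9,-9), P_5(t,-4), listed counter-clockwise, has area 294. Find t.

The doubled signed area Σ (x_i y_{i+1} − x_{i+1} y_i) is linear in t.
With t=0 it equals 511; the coefficient of t is 11 (from the two edges through P_5).
So 11·t + 511 = 2·294 = 588 ⇒ t = 7.

7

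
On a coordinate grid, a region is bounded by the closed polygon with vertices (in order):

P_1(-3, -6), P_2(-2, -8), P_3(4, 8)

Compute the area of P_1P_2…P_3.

Apply the shoelace (surveyor's) formula: 2A = Σ (x_i·y_{i+1} − x_{i+1}·y_i), indices taken mod 3.
Σ = (12) + (16) + (0) = 28
Area = |Σ|/2 = 14.

14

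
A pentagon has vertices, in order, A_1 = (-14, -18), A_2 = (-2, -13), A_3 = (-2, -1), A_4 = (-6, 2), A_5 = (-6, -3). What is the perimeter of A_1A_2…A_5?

52

|A_1A_2| = √((12)² + (5)²) = √169 = 13
|A_2A_3| = √((0)² + (12)²) = √144 = 12
|A_3A_4| = √((-4)² + (3)²) = √25 = 5
|A_4A_5| = √((0)² + (-5)²) = √25 = 5
|A_5A_1| = √((-8)² + (-15)²) = √289 = 17
Perimeter = 13 + 12 + 5 + 5 + 17 = 52.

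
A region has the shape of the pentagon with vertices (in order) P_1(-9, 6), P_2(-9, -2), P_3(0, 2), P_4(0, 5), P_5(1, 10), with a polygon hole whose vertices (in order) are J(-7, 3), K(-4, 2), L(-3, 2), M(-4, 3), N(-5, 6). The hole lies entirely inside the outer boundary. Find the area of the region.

66

Outer boundary:
Σ = (72) + (-18) + (0) + (-5) + (96) = 145
Area = |Σ|/2 = 72.5.
Hole:
Apply the shoelace formula: 2A = Σ (x_i·y_{i+1} − x_{i+1}·y_i), indices taken mod 5.
Σ = (-2) + (-2) + (-1) + (-9) + (27) = 13
Area = |Σ|/2 = 6.5.
Net area = 72.5 − 6.5 = 66.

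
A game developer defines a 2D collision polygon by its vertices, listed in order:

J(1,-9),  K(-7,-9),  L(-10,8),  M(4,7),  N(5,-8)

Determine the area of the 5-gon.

Σ = (-72) + (-146) + (-102) + (-67) + (-37) = -424
Area = |Σ|/2 = 212.

212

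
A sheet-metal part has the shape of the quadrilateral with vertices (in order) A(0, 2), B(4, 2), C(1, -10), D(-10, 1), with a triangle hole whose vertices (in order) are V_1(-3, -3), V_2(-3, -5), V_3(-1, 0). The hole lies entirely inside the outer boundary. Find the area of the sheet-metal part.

82.5

Outer boundary:
A→B: (0)(2) − (4)(2) = -8
B→C: (4)(-10) − (1)(2) = -42
C→D: (1)(1) − (-10)(-10) = -99
D→A: (-10)(2) − (0)(1) = -20
Σ = -169
Area = |Σ|/2 = 84.5.
Hole:
Σ = (6) + (-5) + (3) = 4
Area = |Σ|/2 = 2.
Net area = 84.5 − 2 = 82.5.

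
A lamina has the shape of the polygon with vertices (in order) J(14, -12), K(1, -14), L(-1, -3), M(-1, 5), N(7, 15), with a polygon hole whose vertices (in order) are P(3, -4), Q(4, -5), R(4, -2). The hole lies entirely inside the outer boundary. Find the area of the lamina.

275

Outer boundary:
Σ = (-184) + (-17) + (-8) + (-50) + (-294) = -553
Area = |Σ|/2 = 276.5.
Hole:
Apply the shoelace formula: 2A = Σ (x_i·y_{i+1} − x_{i+1}·y_i), indices taken mod 3.
Σ = (1) + (12) + (-10) = 3
Area = |Σ|/2 = 1.5.
Net area = 276.5 − 1.5 = 275.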